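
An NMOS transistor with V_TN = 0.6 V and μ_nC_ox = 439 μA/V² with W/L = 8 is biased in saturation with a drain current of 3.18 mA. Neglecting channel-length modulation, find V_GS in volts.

k_n = μ_nC_ox · (W/L) = 3.512 mA/V².
In saturation I_D = ½ k_n (V_GS − V_TN)², so V_GS − V_TN = √(2 I_D / k_n) = √(2 × 3.18 / 3.512) = 1.35 V.
V_GS = 0.6 + 1.35 = 1.95 V.

V_GS = 1.95 V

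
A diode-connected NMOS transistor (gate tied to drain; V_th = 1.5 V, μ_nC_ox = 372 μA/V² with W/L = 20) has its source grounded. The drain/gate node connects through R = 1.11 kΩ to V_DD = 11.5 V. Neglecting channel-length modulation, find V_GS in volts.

With gate tied to drain, V_GS = V_DS ≥ V_GS − V_th, so the device is in saturation.
k_n = μ_nC_ox · (W/L) = 7.44 mA/V².
KCL at the drain: ½ k_n (V_GS − V_th)² = (V_DD − V_GS)/R.
Let x = V_GS − 1.5. Then 4.13 x² + x − 10 = 0, giving x = 1.44 V (positive root), so V_GS = 2.94 V.
I_D = (V_DD − V_GS)/R = (11.5 − 2.94) / 1.11 = 7.71 mA.

V_GS = 2.94 V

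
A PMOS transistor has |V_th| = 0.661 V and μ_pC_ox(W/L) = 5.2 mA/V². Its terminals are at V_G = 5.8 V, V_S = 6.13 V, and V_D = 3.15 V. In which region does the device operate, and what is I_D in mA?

Cutoff; I_D = 0 mA

V_SG = V_S − V_G = 6.13 − 5.8 = 0.33 V; V_SD = V_S − V_D = 6.13 − 3.15 = 2.98 V.
V_SG = 0.33 V < |V_th| = 0.661 V, so the transistor is in cutoff.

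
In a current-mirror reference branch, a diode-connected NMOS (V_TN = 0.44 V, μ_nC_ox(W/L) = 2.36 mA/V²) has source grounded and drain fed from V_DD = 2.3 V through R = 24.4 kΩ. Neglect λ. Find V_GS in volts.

V_GS = 0.677 V

With gate tied to drain, V_GS = V_DS ≥ V_GS − V_TN, so the device is in saturation.
KCL at the drain: ½ k_n (V_GS − V_TN)² = (V_DD − V_GS)/R.
Let x = V_GS − 0.44. Then 28.8 x² + x − 1.86 = 0, giving x = 0.237 V (positive root), so V_GS = 0.677 V.
I_D = (V_DD − V_GS)/R = (2.3 − 0.677) / 24.4 = 0.0665 mA.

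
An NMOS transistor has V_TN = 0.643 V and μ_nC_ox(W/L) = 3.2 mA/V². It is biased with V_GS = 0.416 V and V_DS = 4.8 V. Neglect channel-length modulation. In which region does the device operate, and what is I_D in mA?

Cutoff; I_D = 0 mA

V_GS = 0.416 V < V_TN = 0.643 V, so the transistor is in cutoff.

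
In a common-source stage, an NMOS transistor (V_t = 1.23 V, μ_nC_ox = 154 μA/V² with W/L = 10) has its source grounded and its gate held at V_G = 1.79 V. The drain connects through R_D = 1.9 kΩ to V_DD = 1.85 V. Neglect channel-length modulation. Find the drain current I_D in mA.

I_D = 0.241 mA

V_GS = V_G = 1.79 V, so V_ov = 1.79 − 1.23 = 0.56 V.
k_n = μ_nC_ox · (W/L) = 1.54 mA/V².
Assume saturation: I_D = ½ k_n V_ov² = 0.5 × 1.54 × 0.56² = 0.241 mA, giving V_DS = V_DD − I_D R_D = 1.85 − 0.241 × 1.9 = 1.39 V.
V_DS = 1.39 V ≥ V_ov = 0.56 V, confirming saturation.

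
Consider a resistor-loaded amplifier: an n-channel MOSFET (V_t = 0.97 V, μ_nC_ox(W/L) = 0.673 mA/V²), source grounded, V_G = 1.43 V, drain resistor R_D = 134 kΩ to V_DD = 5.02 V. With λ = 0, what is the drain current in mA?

I_D = 0.0364 mA

V_GS = V_G = 1.43 V, so V_ov = 1.43 − 0.97 = 0.46 V.
Assume saturation: I_D = ½ k_n V_ov² = 0.5 × 0.673 × 0.46² = 0.0712 mA, giving V_DS = V_DD − I_D R_D = 5.02 − 0.0712 × 134 = -4.52 V.
But -4.52 V < V_ov = 0.46 V, so the device is actually in triode.
In triode I_D = k_n[V_ov V_DS − ½ V_DS²] and I_D = (V_DD − V_DS)/R_D. Equating: 45.1 V_DS² − 42.48 V_DS + 5.02 = 0, giving V_DS = 0.139 V (the root below V_ov).
I_D = (5.02 − 0.139) / 134 = 0.0364 mA.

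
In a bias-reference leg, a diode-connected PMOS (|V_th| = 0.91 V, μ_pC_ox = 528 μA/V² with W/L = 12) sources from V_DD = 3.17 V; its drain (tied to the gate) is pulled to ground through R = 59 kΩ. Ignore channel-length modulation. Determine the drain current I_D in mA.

With gate tied to drain, V_SG = V_SD ≥ V_SG − |V_th|, so the device is in saturation.
k_p = μ_pC_ox · (W/L) = 6.336 mA/V².
KCL at the drain: ½ k_p (V_SG − |V_th|)² = (V_DD − V_SG)/R.
Let x = V_SG − 0.91. Then 187 x² + x − 2.26 = 0, giving x = 0.107 V (positive root), so V_SG = 1.02 V.
I_D = (V_DD − V_SG)/R = (3.17 − 1.02) / 59 = 0.0365 mA.

I_D = 0.0365 mA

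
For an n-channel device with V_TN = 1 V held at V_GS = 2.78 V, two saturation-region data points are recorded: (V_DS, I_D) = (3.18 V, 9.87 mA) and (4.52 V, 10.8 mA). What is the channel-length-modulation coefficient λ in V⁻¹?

λ = 0.0906 V⁻¹

With V_GS fixed, I_D ∝ (1 + λ V_DS) in saturation, so I_D2/I_D1 = (1 + λ V_DS2)/(1 + λ V_DS1).
10.8/9.87 = 1.094 = (1 + 4.52 λ)/(1 + 3.18 λ).
Solving: λ (I_D1 V_DS2 − I_D2 V_DS1) = I_D2 − I_D1, so λ = (10.8 − 9.87) / (9.87 × 4.52 − 10.8 × 3.18) = 0.93 / 10.3 = 0.0906 V⁻¹.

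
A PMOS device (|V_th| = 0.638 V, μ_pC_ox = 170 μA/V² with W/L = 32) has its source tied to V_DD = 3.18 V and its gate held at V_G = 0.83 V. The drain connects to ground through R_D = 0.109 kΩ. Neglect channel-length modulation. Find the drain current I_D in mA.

V_SG = V_DD − V_G = 3.18 − 0.83 = 2.35 V, so V_ov = 2.35 − 0.638 = 1.71 V.
k_p = μ_pC_ox · (W/L) = 5.44 mA/V².
Assume saturation: I_D = ½ k_p V_ov² = 0.5 × 5.44 × 1.71² = 7.97 mA, giving V_SD = V_DD − I_D R_D = 3.18 − 7.97 × 0.109 = 2.31 V.
V_SD = 2.31 V ≥ V_ov = 1.71 V, confirming saturation.

I_D = 7.97 mA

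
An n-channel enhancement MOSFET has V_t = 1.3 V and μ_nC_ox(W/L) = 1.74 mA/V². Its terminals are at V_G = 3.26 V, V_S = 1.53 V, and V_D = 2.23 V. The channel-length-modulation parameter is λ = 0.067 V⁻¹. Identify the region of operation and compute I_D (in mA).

Saturation; I_D = 0.168 mA

V_GS = V_G − V_S = 3.26 − 1.53 = 1.73 V; V_DS = V_D − V_S = 2.23 − 1.53 = 0.7 V.
V_ov = V_GS − V_t = 1.73 − 1.3 = 0.43 V.
Since V_DS = 0.7 V ≥ V_ov = 0.43 V, the device is in saturation.
I_D = ½ k_n V_ov² (1 + λ V_DS) = 0.5 × 1.74 × 0.43² × (1 + 0.067 × 0.7) = 0.168 mA.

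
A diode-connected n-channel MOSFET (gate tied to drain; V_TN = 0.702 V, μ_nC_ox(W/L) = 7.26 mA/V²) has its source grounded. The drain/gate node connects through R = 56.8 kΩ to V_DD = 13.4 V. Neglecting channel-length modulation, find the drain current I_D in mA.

I_D = 0.219 mA

With gate tied to drain, V_GS = V_DS ≥ V_GS − V_TN, so the device is in saturation.
KCL at the drain: ½ k_n (V_GS − V_TN)² = (V_DD − V_GS)/R.
Let x = V_GS − 0.702. Then 206 x² + x − 12.7 = 0, giving x = 0.246 V (positive root), so V_GS = 0.948 V.
I_D = (V_DD − V_GS)/R = (13.4 − 0.948) / 56.8 = 0.219 mA.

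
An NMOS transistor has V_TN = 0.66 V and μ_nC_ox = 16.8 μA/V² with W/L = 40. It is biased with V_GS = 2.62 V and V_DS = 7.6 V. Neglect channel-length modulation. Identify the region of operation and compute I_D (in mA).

Saturation; I_D = 1.29 mA

k_n = μ_nC_ox · (W/L) = 0.672 mA/V².
V_ov = V_GS − V_TN = 2.62 − 0.66 = 1.96 V.
Since V_DS = 7.6 V ≥ V_ov = 1.96 V, the device is in saturation.
I_D = ½ k_n V_ov² = 0.5 × 0.672 × 1.96² = 1.29 mA.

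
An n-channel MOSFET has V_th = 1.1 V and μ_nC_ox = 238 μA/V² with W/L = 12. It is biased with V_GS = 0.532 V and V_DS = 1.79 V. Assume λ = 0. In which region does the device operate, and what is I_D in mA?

Cutoff; I_D = 0 mA

V_GS = 0.532 V < V_th = 1.1 V, so the transistor is in cutoff.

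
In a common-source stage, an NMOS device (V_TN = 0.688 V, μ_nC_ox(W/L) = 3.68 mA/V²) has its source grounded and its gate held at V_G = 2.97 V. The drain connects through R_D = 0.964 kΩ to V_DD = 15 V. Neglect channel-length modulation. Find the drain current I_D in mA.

I_D = 9.58 mA

V_GS = V_G = 2.97 V, so V_ov = 2.97 − 0.688 = 2.28 V.
Assume saturation: I_D = ½ k_n V_ov² = 0.5 × 3.68 × 2.28² = 9.58 mA, giving V_DS = V_DD − I_D R_D = 15 − 9.58 × 0.964 = 5.76 V.
V_DS = 5.76 V ≥ V_ov = 2.28 V, confirming saturation.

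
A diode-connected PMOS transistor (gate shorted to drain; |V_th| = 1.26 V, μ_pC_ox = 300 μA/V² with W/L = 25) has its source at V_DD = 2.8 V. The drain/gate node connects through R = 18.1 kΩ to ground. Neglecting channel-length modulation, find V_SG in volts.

With gate tied to drain, V_SG = V_SD ≥ V_SG − |V_th|, so the device is in saturation.
k_p = μ_pC_ox · (W/L) = 7.5 mA/V².
KCL at the drain: ½ k_p (V_SG − |V_th|)² = (V_DD − V_SG)/R.
Let x = V_SG − 1.26. Then 67.9 x² + x − 1.54 = 0, giving x = 0.143 V (positive root), so V_SG = 1.4 V.
I_D = (V_DD − V_SG)/R = (2.8 − 1.4) / 18.1 = 0.0772 mA.

V_SG = 1.40 V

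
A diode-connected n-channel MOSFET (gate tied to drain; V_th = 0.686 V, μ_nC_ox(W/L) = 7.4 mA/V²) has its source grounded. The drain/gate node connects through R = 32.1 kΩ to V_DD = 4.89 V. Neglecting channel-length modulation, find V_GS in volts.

V_GS = 0.870 V

With gate tied to drain, V_GS = V_DS ≥ V_GS − V_th, so the device is in saturation.
KCL at the drain: ½ k_n (V_GS − V_th)² = (V_DD − V_GS)/R.
Let x = V_GS − 0.686. Then 119 x² + x − 4.204 = 0, giving x = 0.184 V (positive root), so V_GS = 0.87 V.
I_D = (V_DD − V_GS)/R = (4.89 − 0.87) / 32.1 = 0.125 mA.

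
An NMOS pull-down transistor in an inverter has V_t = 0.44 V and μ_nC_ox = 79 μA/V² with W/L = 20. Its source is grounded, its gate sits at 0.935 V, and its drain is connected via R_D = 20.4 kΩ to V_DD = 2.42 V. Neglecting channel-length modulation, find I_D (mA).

V_GS = V_G = 0.935 V, so V_ov = 0.935 − 0.44 = 0.495 V.
k_n = μ_nC_ox · (W/L) = 1.58 mA/V².
Assume saturation: I_D = ½ k_n V_ov² = 0.5 × 1.58 × 0.495² = 0.194 mA, giving V_DS = V_DD − I_D R_D = 2.42 − 0.194 × 20.4 = -1.53 V.
But -1.53 V < V_ov = 0.495 V, so the device is actually in triode.
In triode I_D = k_n[V_ov V_DS − ½ V_DS²] and I_D = (V_DD − V_DS)/R_D. Equating: 16.1 V_DS² − 16.95 V_DS + 2.42 = 0, giving V_DS = 0.17 V (the root below V_ov).
I_D = (2.42 − 0.17) / 20.4 = 0.11 mA.

I_D = 0.110 mA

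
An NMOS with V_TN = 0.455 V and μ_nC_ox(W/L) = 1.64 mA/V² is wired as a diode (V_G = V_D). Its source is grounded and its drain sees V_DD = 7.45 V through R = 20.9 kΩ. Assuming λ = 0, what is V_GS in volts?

V_GS = 1.07 V

With gate tied to drain, V_GS = V_DS ≥ V_GS − V_TN, so the device is in saturation.
KCL at the drain: ½ k_n (V_GS − V_TN)² = (V_DD − V_GS)/R.
Let x = V_GS − 0.455. Then 17.1 x² + x − 6.995 = 0, giving x = 0.61 V (positive root), so V_GS = 1.07 V.
I_D = (V_DD − V_GS)/R = (7.45 − 1.07) / 20.9 = 0.305 mA.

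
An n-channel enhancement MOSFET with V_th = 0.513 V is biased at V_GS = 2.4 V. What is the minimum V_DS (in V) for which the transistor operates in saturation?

V_DS,sat = 1.89 V

The boundary between triode and saturation is V_DS = V_GS − V_th = V_ov.
V_ov = 2.4 − 0.513 = 1.89 V.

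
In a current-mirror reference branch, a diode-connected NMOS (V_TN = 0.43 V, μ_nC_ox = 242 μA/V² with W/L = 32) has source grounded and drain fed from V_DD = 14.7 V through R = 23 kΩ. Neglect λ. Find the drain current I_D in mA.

I_D = 0.603 mA

With gate tied to drain, V_GS = V_DS ≥ V_GS − V_TN, so the device is in saturation.
k_n = μ_nC_ox · (W/L) = 7.744 mA/V².
KCL at the drain: ½ k_n (V_GS − V_TN)² = (V_DD − V_GS)/R.
Let x = V_GS − 0.43. Then 89.1 x² + x − 14.27 = 0, giving x = 0.395 V (positive root), so V_GS = 0.825 V.
I_D = (V_DD − V_GS)/R = (14.7 − 0.825) / 23 = 0.603 mA.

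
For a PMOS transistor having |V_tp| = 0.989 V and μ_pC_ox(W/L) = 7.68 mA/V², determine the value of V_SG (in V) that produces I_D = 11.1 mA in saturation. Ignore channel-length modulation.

In saturation I_D = ½ k_p (V_SG − |V_tp|)², so V_SG − |V_tp| = √(2 I_D / k_p) = √(2 × 11.1 / 7.68) = 1.7 V.
V_SG = 0.989 + 1.7 = 2.69 V.

V_SG = 2.69 V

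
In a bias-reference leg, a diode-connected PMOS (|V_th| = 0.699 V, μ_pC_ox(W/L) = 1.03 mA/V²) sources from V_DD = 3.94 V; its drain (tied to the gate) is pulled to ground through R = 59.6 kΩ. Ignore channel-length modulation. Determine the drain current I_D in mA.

With gate tied to drain, V_SG = V_SD ≥ V_SG − |V_th|, so the device is in saturation.
KCL at the drain: ½ k_p (V_SG − |V_th|)² = (V_DD − V_SG)/R.
Let x = V_SG − 0.699. Then 30.7 x² + x − 3.241 = 0, giving x = 0.309 V (positive root), so V_SG = 1.01 V.
I_D = (V_DD − V_SG)/R = (3.94 − 1.01) / 59.6 = 0.0492 mA.

I_D = 0.0492 mA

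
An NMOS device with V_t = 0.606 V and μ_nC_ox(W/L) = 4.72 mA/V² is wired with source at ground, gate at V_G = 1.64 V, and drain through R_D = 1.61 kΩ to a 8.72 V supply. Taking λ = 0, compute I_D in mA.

V_GS = V_G = 1.64 V, so V_ov = 1.64 − 0.606 = 1.03 V.
Assume saturation: I_D = ½ k_n V_ov² = 0.5 × 4.72 × 1.03² = 2.52 mA, giving V_DS = V_DD − I_D R_D = 8.72 − 2.52 × 1.61 = 4.66 V.
V_DS = 4.66 V ≥ V_ov = 1.03 V, confirming saturation.

I_D = 2.52 mA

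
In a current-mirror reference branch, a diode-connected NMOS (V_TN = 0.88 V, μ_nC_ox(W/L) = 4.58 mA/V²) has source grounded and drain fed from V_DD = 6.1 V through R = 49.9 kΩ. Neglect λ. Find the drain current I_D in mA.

I_D = 0.100 mA

With gate tied to drain, V_GS = V_DS ≥ V_GS − V_TN, so the device is in saturation.
KCL at the drain: ½ k_n (V_GS − V_TN)² = (V_DD − V_GS)/R.
Let x = V_GS − 0.88. Then 114 x² + x − 5.22 = 0, giving x = 0.209 V (positive root), so V_GS = 1.09 V.
I_D = (V_DD − V_GS)/R = (6.1 − 1.09) / 49.9 = 0.1 mA.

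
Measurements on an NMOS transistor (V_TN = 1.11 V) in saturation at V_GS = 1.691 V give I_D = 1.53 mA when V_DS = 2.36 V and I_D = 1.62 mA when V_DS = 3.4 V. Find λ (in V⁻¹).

λ = 0.0653 V⁻¹

With V_GS fixed, I_D ∝ (1 + λ V_DS) in saturation, so I_D2/I_D1 = (1 + λ V_DS2)/(1 + λ V_DS1).
1.62/1.53 = 1.059 = (1 + 3.4 λ)/(1 + 2.36 λ).
Solving: λ (I_D1 V_DS2 − I_D2 V_DS1) = I_D2 − I_D1, so λ = (1.62 − 1.53) / (1.53 × 3.4 − 1.62 × 2.36) = 0.09 / 1.38 = 0.0653 V⁻¹.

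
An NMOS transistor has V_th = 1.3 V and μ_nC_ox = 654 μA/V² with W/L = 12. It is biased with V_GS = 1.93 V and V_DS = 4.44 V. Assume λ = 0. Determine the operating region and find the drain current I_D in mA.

k_n = μ_nC_ox · (W/L) = 7.848 mA/V².
V_ov = V_GS − V_th = 1.93 − 1.3 = 0.63 V.
Since V_DS = 4.44 V ≥ V_ov = 0.63 V, the device is in saturation.
I_D = ½ k_n V_ov² = 0.5 × 7.848 × 0.63² = 1.56 mA.

Saturation; I_D = 1.56 mA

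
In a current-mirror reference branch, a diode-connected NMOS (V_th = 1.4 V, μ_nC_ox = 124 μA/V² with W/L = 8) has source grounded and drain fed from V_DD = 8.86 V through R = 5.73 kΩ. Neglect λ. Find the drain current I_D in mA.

I_D = 1.05 mA

With gate tied to drain, V_GS = V_DS ≥ V_GS − V_th, so the device is in saturation.
k_n = μ_nC_ox · (W/L) = 0.992 mA/V².
KCL at the drain: ½ k_n (V_GS − V_th)² = (V_DD − V_GS)/R.
Let x = V_GS − 1.4. Then 2.84 x² + x − 7.46 = 0, giving x = 1.45 V (positive root), so V_GS = 2.85 V.
I_D = (V_DD − V_GS)/R = (8.86 − 2.85) / 5.73 = 1.05 mA.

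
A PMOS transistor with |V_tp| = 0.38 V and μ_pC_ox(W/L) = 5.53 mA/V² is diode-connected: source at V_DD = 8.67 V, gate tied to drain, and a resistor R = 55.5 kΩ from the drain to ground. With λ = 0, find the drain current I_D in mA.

I_D = 0.145 mA

With gate tied to drain, V_SG = V_SD ≥ V_SG − |V_tp|, so the device is in saturation.
KCL at the drain: ½ k_p (V_SG − |V_tp|)² = (V_DD − V_SG)/R.
Let x = V_SG − 0.38. Then 153 x² + x − 8.29 = 0, giving x = 0.229 V (positive root), so V_SG = 0.609 V.
I_D = (V_DD − V_SG)/R = (8.67 − 0.609) / 55.5 = 0.145 mA.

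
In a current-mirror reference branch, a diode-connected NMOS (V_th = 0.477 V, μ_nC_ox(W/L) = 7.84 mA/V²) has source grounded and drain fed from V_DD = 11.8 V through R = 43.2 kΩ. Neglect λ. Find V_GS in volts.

With gate tied to drain, V_GS = V_DS ≥ V_GS − V_th, so the device is in saturation.
KCL at the drain: ½ k_n (V_GS − V_th)² = (V_DD − V_GS)/R.
Let x = V_GS − 0.477. Then 169 x² + x − 11.32 = 0, giving x = 0.256 V (positive root), so V_GS = 0.733 V.
I_D = (V_DD − V_GS)/R = (11.8 − 0.733) / 43.2 = 0.256 mA.

V_GS = 0.733 V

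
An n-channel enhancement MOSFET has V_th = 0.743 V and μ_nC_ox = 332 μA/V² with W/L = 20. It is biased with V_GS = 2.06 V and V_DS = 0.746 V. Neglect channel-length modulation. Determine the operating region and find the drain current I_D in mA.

Triode; I_D = 4.68 mA

k_n = μ_nC_ox · (W/L) = 6.64 mA/V².
V_ov = V_GS − V_th = 2.06 − 0.743 = 1.32 V.
Since V_DS = 0.746 V < V_ov = 1.32 V, the device is in the triode region.
I_D = k_n [V_ov · V_DS − ½ V_DS²] = 6.64 × [1.32 × 0.746 − 0.5 × 0.746²] = 4.68 mA.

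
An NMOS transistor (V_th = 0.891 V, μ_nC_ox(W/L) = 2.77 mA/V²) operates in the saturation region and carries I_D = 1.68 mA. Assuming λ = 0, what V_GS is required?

In saturation I_D = ½ k_n (V_GS − V_th)², so V_GS − V_th = √(2 I_D / k_n) = √(2 × 1.68 / 2.77) = 1.1 V.
V_GS = 0.891 + 1.1 = 1.99 V.

V_GS = 1.99 V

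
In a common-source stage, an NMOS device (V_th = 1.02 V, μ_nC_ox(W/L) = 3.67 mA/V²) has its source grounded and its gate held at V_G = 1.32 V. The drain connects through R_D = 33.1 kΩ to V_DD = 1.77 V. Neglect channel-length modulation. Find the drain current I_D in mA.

I_D = 0.0519 mA

V_GS = V_G = 1.32 V, so V_ov = 1.32 − 1.02 = 0.3 V.
Assume saturation: I_D = ½ k_n V_ov² = 0.5 × 3.67 × 0.3² = 0.165 mA, giving V_DS = V_DD − I_D R_D = 1.77 − 0.165 × 33.1 = -3.7 V.
But -3.7 V < V_ov = 0.3 V, so the device is actually in triode.
In triode I_D = k_n[V_ov V_DS − ½ V_DS²] and I_D = (V_DD − V_DS)/R_D. Equating: 60.7 V_DS² − 37.44 V_DS + 1.77 = 0, giving V_DS = 0.0516 V (the root below V_ov).
I_D = (1.77 − 0.0516) / 33.1 = 0.0519 mA.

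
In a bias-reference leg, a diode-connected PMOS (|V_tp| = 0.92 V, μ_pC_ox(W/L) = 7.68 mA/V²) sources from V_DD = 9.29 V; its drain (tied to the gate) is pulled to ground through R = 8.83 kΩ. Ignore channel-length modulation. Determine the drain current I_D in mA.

With gate tied to drain, V_SG = V_SD ≥ V_SG − |V_tp|, so the device is in saturation.
KCL at the drain: ½ k_p (V_SG − |V_tp|)² = (V_DD − V_SG)/R.
Let x = V_SG − 0.92. Then 33.9 x² + x − 8.37 = 0, giving x = 0.482 V (positive root), so V_SG = 1.4 V.
I_D = (V_DD − V_SG)/R = (9.29 − 1.4) / 8.83 = 0.893 mA.

I_D = 0.893 mA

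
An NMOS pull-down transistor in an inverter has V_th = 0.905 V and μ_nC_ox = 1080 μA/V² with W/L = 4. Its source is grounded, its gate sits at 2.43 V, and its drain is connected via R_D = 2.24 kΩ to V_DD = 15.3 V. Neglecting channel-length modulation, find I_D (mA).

I_D = 5.02 mA

V_GS = V_G = 2.43 V, so V_ov = 2.43 − 0.905 = 1.53 V.
k_n = μ_nC_ox · (W/L) = 4.32 mA/V².
Assume saturation: I_D = ½ k_n V_ov² = 0.5 × 4.32 × 1.53² = 5.02 mA, giving V_DS = V_DD − I_D R_D = 15.3 − 5.02 × 2.24 = 4.05 V.
V_DS = 4.05 V ≥ V_ov = 1.53 V, confirming saturation.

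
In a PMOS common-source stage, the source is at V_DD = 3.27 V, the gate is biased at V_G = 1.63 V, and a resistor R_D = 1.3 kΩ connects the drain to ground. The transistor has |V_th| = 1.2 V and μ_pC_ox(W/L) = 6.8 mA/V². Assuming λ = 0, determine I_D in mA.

V_SG = V_DD − V_G = 3.27 − 1.63 = 1.64 V, so V_ov = 1.64 − 1.2 = 0.44 V.
Assume saturation: I_D = ½ k_p V_ov² = 0.5 × 6.8 × 0.44² = 0.658 mA, giving V_SD = V_DD − I_D R_D = 3.27 − 0.658 × 1.3 = 2.41 V.
V_SD = 2.41 V ≥ V_ov = 0.44 V, confirming saturation.

I_D = 0.658 mA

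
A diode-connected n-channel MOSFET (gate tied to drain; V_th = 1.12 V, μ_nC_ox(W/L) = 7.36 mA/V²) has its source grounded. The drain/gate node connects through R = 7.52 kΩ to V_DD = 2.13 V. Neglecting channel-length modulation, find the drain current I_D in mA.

With gate tied to drain, V_GS = V_DS ≥ V_GS − V_th, so the device is in saturation.
KCL at the drain: ½ k_n (V_GS − V_th)² = (V_DD − V_GS)/R.
Let x = V_GS − 1.12. Then 27.7 x² + x − 1.01 = 0, giving x = 0.174 V (positive root), so V_GS = 1.29 V.
I_D = (V_DD − V_GS)/R = (2.13 − 1.29) / 7.52 = 0.111 mA.

I_D = 0.111 mA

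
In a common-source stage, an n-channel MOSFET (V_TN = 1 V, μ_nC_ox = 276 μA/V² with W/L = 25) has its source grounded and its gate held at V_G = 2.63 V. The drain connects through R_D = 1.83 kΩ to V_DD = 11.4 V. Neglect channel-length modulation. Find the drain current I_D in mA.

V_GS = V_G = 2.63 V, so V_ov = 2.63 − 1 = 1.63 V.
k_n = μ_nC_ox · (W/L) = 6.9 mA/V².
Assume saturation: I_D = ½ k_n V_ov² = 0.5 × 6.9 × 1.63² = 9.17 mA, giving V_DS = V_DD − I_D R_D = 11.4 − 9.17 × 1.83 = -5.37 V.
But -5.37 V < V_ov = 1.63 V, so the device is actually in triode.
In triode I_D = k_n[V_ov V_DS − ½ V_DS²] and I_D = (V_DD − V_DS)/R_D. Equating: 6.31 V_DS² − 21.58 V_DS + 11.4 = 0, giving V_DS = 0.653 V (the root below V_ov).
I_D = (11.4 − 0.653) / 1.83 = 5.87 mA.

I_D = 5.87 mA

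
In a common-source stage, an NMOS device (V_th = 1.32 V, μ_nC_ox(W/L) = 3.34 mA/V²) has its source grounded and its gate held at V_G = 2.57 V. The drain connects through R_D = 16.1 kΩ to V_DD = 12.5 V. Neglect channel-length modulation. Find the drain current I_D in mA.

V_GS = V_G = 2.57 V, so V_ov = 2.57 − 1.32 = 1.25 V.
Assume saturation: I_D = ½ k_n V_ov² = 0.5 × 3.34 × 1.25² = 2.61 mA, giving V_DS = V_DD − I_D R_D = 12.5 − 2.61 × 16.1 = -29.5 V.
But -29.5 V < V_ov = 1.25 V, so the device is actually in triode.
In triode I_D = k_n[V_ov V_DS − ½ V_DS²] and I_D = (V_DD − V_DS)/R_D. Equating: 26.9 V_DS² − 68.22 V_DS + 12.5 = 0, giving V_DS = 0.199 V (the root below V_ov).
I_D = (12.5 − 0.199) / 16.1 = 0.764 mA.

I_D = 0.764 mA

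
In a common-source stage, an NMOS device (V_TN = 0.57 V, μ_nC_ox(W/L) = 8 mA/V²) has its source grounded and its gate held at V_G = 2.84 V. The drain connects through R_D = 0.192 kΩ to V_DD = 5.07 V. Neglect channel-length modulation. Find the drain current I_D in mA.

I_D = 18.4 mA

V_GS = V_G = 2.84 V, so V_ov = 2.84 − 0.57 = 2.27 V.
Assume saturation: I_D = ½ k_n V_ov² = 0.5 × 8 × 2.27² = 20.6 mA, giving V_DS = V_DD − I_D R_D = 5.07 − 20.6 × 0.192 = 1.11 V.
But 1.11 V < V_ov = 2.27 V, so the device is actually in triode.
In triode I_D = k_n[V_ov V_DS − ½ V_DS²] and I_D = (V_DD − V_DS)/R_D. Equating: 0.768 V_DS² − 4.487 V_DS + 5.07 = 0, giving V_DS = 1.53 V (the root below V_ov).
I_D = (5.07 − 1.53) / 0.192 = 18.4 mA.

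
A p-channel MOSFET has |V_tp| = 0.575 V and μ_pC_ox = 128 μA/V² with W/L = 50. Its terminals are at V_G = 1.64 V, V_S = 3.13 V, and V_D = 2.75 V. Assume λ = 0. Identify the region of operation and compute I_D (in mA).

V_SG = V_S − V_G = 3.13 − 1.64 = 1.49 V; V_SD = V_S − V_D = 3.13 − 2.75 = 0.38 V.
k_p = μ_pC_ox · (W/L) = 6.4 mA/V².
V_ov = V_SG − |V_tp| = 1.49 − 0.575 = 0.915 V.
Since V_SD = 0.38 V < V_ov = 0.915 V, the device is in the triode region.
I_D = k_p [V_ov · V_SD − ½ V_SD²] = 6.4 × [0.915 × 0.38 − 0.5 × 0.38²] = 1.76 mA.

Triode; I_D = 1.76 mA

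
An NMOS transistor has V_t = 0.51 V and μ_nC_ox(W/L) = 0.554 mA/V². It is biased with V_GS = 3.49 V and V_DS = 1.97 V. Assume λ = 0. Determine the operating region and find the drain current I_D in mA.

V_ov = V_GS − V_t = 3.49 − 0.51 = 2.98 V.
Since V_DS = 1.97 V < V_ov = 2.98 V, the device is in the triode region.
I_D = k_n [V_ov · V_DS − ½ V_DS²] = 0.554 × [2.98 × 1.97 − 0.5 × 1.97²] = 2.18 mA.

Triode; I_D = 2.18 mA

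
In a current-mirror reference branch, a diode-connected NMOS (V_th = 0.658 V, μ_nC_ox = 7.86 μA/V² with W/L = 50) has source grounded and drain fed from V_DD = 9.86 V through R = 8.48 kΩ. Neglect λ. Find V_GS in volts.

With gate tied to drain, V_GS = V_DS ≥ V_GS − V_th, so the device is in saturation.
k_n = μ_nC_ox · (W/L) = 0.393 mA/V².
KCL at the drain: ½ k_n (V_GS − V_th)² = (V_DD − V_GS)/R.
Let x = V_GS − 0.658. Then 1.67 x² + x − 9.202 = 0, giving x = 2.07 V (positive root), so V_GS = 2.73 V.
I_D = (V_DD − V_GS)/R = (9.86 − 2.73) / 8.48 = 0.841 mA.

V_GS = 2.73 V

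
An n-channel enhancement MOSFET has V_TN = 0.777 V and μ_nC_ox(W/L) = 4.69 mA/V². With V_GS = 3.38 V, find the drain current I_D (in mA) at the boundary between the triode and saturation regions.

At the boundary V_DS = V_ov = V_GS − V_TN = 3.38 − 0.777 = 2.6 V.
I_D = ½ k_n V_ov² = 0.5 × 4.69 × 2.6² = 15.9 mA.

I_D = 15.9 mA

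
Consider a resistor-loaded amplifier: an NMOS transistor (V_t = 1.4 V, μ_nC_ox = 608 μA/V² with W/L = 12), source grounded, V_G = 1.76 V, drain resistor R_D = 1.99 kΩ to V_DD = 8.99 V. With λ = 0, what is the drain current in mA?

I_D = 0.473 mA

V_GS = V_G = 1.76 V, so V_ov = 1.76 − 1.4 = 0.36 V.
k_n = μ_nC_ox · (W/L) = 7.296 mA/V².
Assume saturation: I_D = ½ k_n V_ov² = 0.5 × 7.296 × 0.36² = 0.473 mA, giving V_DS = V_DD − I_D R_D = 8.99 − 0.473 × 1.99 = 8.05 V.
V_DS = 8.05 V ≥ V_ov = 0.36 V, confirming saturation.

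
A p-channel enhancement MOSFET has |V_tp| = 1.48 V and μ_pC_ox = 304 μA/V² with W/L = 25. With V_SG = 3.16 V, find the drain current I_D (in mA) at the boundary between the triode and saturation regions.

I_D = 10.7 mA

At the boundary V_SD = V_ov = V_SG − |V_tp| = 3.16 − 1.48 = 1.68 V.
k_p = μ_pC_ox · (W/L) = 7.6 mA/V².
I_D = ½ k_p V_ov² = 0.5 × 7.6 × 1.68² = 10.7 mA.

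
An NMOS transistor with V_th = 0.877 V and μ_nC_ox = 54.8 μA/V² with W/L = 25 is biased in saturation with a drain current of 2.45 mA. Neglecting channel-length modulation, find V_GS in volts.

k_n = μ_nC_ox · (W/L) = 1.37 mA/V².
In saturation I_D = ½ k_n (V_GS − V_th)², so V_GS − V_th = √(2 I_D / k_n) = √(2 × 2.45 / 1.37) = 1.89 V.
V_GS = 0.877 + 1.89 = 2.77 V.

V_GS = 2.77 V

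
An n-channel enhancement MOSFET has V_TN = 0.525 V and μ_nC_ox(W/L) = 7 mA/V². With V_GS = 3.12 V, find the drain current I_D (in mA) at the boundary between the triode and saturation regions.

I_D = 23.6 mA

At the boundary V_DS = V_ov = V_GS − V_TN = 3.12 − 0.525 = 2.6 V.
I_D = ½ k_n V_ov² = 0.5 × 7 × 2.6² = 23.6 mA.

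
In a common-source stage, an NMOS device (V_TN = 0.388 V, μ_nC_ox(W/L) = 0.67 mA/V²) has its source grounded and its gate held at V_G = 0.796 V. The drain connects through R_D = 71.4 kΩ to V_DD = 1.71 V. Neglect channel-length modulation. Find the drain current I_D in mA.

V_GS = V_G = 0.796 V, so V_ov = 0.796 − 0.388 = 0.408 V.
Assume saturation: I_D = ½ k_n V_ov² = 0.5 × 0.67 × 0.408² = 0.0558 mA, giving V_DS = V_DD − I_D R_D = 1.71 − 0.0558 × 71.4 = -2.27 V.
But -2.27 V < V_ov = 0.408 V, so the device is actually in triode.
In triode I_D = k_n[V_ov V_DS − ½ V_DS²] and I_D = (V_DD − V_DS)/R_D. Equating: 23.9 V_DS² − 20.52 V_DS + 1.71 = 0, giving V_DS = 0.0935 V (the root below V_ov).
I_D = (1.71 − 0.0935) / 71.4 = 0.0226 mA.

I_D = 0.0226 mA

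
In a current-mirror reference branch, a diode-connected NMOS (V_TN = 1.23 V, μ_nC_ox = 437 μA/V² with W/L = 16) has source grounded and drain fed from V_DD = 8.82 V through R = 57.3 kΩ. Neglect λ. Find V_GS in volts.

With gate tied to drain, V_GS = V_DS ≥ V_GS − V_TN, so the device is in saturation.
k_n = μ_nC_ox · (W/L) = 6.992 mA/V².
KCL at the drain: ½ k_n (V_GS − V_TN)² = (V_DD − V_GS)/R.
Let x = V_GS − 1.23. Then 200 x² + x − 7.59 = 0, giving x = 0.192 V (positive root), so V_GS = 1.42 V.
I_D = (V_DD − V_GS)/R = (8.82 − 1.42) / 57.3 = 0.129 mA.

V_GS = 1.42 V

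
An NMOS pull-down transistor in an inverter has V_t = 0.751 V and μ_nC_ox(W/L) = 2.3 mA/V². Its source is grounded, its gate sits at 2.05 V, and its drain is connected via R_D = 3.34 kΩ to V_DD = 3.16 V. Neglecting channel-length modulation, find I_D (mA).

I_D = 0.849 mA

V_GS = V_G = 2.05 V, so V_ov = 2.05 − 0.751 = 1.3 V.
Assume saturation: I_D = ½ k_n V_ov² = 0.5 × 2.3 × 1.3² = 1.94 mA, giving V_DS = V_DD − I_D R_D = 3.16 − 1.94 × 3.34 = -3.32 V.
But -3.32 V < V_ov = 1.3 V, so the device is actually in triode.
In triode I_D = k_n[V_ov V_DS − ½ V_DS²] and I_D = (V_DD − V_DS)/R_D. Equating: 3.84 V_DS² − 10.98 V_DS + 3.16 = 0, giving V_DS = 0.325 V (the root below V_ov).
I_D = (3.16 − 0.325) / 3.34 = 0.849 mA.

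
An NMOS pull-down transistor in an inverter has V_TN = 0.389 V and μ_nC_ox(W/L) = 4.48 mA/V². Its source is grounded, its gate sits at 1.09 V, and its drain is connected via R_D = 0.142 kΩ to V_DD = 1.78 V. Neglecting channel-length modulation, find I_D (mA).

V_GS = V_G = 1.09 V, so V_ov = 1.09 − 0.389 = 0.701 V.
Assume saturation: I_D = ½ k_n V_ov² = 0.5 × 4.48 × 0.701² = 1.1 mA, giving V_DS = V_DD − I_D R_D = 1.78 − 1.1 × 0.142 = 1.62 V.
V_DS = 1.62 V ≥ V_ov = 0.701 V, confirming saturation.

I_D = 1.10 mA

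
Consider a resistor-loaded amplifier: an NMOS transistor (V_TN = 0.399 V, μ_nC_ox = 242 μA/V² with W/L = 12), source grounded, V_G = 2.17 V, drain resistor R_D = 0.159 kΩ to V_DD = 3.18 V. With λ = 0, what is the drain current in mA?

I_D = 4.55 mA

V_GS = V_G = 2.17 V, so V_ov = 2.17 − 0.399 = 1.77 V.
k_n = μ_nC_ox · (W/L) = 2.904 mA/V².
Assume saturation: I_D = ½ k_n V_ov² = 0.5 × 2.904 × 1.77² = 4.55 mA, giving V_DS = V_DD − I_D R_D = 3.18 − 4.55 × 0.159 = 2.46 V.
V_DS = 2.46 V ≥ V_ov = 1.77 V, confirming saturation.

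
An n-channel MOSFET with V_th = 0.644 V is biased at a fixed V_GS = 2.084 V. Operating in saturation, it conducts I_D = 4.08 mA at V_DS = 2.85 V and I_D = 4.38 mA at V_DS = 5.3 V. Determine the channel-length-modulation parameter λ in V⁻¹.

λ = 0.0328 V⁻¹

With V_GS fixed, I_D ∝ (1 + λ V_DS) in saturation, so I_D2/I_D1 = (1 + λ V_DS2)/(1 + λ V_DS1).
4.38/4.08 = 1.074 = (1 + 5.3 λ)/(1 + 2.85 λ).
Solving: λ (I_D1 V_DS2 − I_D2 V_DS1) = I_D2 − I_D1, so λ = (4.38 − 4.08) / (4.08 × 5.3 − 4.38 × 2.85) = 0.3 / 9.14 = 0.0328 V⁻¹.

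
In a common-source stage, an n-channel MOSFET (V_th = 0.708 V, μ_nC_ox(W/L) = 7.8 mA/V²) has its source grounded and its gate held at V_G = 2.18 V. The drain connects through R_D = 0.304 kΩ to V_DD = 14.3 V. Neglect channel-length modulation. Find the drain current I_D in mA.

I_D = 8.45 mA

V_GS = V_G = 2.18 V, so V_ov = 2.18 − 0.708 = 1.47 V.
Assume saturation: I_D = ½ k_n V_ov² = 0.5 × 7.8 × 1.47² = 8.45 mA, giving V_DS = V_DD − I_D R_D = 14.3 − 8.45 × 0.304 = 11.7 V.
V_DS = 11.7 V ≥ V_ov = 1.47 V, confirming saturation.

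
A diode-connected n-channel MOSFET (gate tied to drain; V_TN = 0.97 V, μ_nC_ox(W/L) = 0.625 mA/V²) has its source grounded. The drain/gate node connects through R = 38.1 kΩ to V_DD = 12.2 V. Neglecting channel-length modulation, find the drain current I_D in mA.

With gate tied to drain, V_GS = V_DS ≥ V_GS − V_TN, so the device is in saturation.
KCL at the drain: ½ k_n (V_GS − V_TN)² = (V_DD − V_GS)/R.
Let x = V_GS − 0.97. Then 11.9 x² + x − 11.23 = 0, giving x = 0.93 V (positive root), so V_GS = 1.9 V.
I_D = (V_DD − V_GS)/R = (12.2 − 1.9) / 38.1 = 0.27 mA.

I_D = 0.270 mA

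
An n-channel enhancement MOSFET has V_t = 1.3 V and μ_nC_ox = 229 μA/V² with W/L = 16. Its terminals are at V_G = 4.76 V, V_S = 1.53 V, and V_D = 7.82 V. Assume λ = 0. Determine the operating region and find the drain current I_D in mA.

V_GS = V_G − V_S = 4.76 − 1.53 = 3.23 V; V_DS = V_D − V_S = 7.82 − 1.53 = 6.29 V.
k_n = μ_nC_ox · (W/L) = 3.664 mA/V².
V_ov = V_GS − V_t = 3.23 − 1.3 = 1.93 V.
Since V_DS = 6.29 V ≥ V_ov = 1.93 V, the device is in saturation.
I_D = ½ k_n V_ov² = 0.5 × 3.664 × 1.93² = 6.82 mA.

Saturation; I_D = 6.82 mA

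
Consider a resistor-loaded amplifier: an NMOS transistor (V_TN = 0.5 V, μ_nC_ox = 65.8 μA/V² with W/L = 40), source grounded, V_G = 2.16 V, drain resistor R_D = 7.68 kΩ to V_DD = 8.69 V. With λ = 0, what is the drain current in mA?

V_GS = V_G = 2.16 V, so V_ov = 2.16 − 0.5 = 1.66 V.
k_n = μ_nC_ox · (W/L) = 2.632 mA/V².
Assume saturation: I_D = ½ k_n V_ov² = 0.5 × 2.632 × 1.66² = 3.63 mA, giving V_DS = V_DD − I_D R_D = 8.69 − 3.63 × 7.68 = -19.2 V.
But -19.2 V < V_ov = 1.66 V, so the device is actually in triode.
In triode I_D = k_n[V_ov V_DS − ½ V_DS²] and I_D = (V_DD − V_DS)/R_D. Equating: 10.1 V_DS² − 34.55 V_DS + 8.69 = 0, giving V_DS = 0.273 V (the root below V_ov).
I_D = (8.69 − 0.273) / 7.68 = 1.1 mA.

I_D = 1.10 mA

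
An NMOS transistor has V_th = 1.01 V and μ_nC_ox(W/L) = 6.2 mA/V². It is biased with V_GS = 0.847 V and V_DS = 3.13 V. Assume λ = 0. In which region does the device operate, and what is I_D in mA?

V_GS = 0.847 V < V_th = 1.01 V, so the transistor is in cutoff.

Cutoff; I_D = 0 mA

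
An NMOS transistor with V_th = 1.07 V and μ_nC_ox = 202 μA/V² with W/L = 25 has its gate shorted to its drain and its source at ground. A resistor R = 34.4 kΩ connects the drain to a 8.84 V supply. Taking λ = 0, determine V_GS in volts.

V_GS = 1.36 V

With gate tied to drain, V_GS = V_DS ≥ V_GS − V_th, so the device is in saturation.
k_n = μ_nC_ox · (W/L) = 5.05 mA/V².
KCL at the drain: ½ k_n (V_GS − V_th)² = (V_DD − V_GS)/R.
Let x = V_GS − 1.07. Then 86.9 x² + x − 7.77 = 0, giving x = 0.293 V (positive root), so V_GS = 1.36 V.
I_D = (V_DD − V_GS)/R = (8.84 − 1.36) / 34.4 = 0.217 mA.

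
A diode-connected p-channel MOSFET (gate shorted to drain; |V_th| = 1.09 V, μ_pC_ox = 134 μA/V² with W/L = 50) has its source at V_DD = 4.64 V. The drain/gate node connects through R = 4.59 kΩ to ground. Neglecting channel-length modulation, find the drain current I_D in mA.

With gate tied to drain, V_SG = V_SD ≥ V_SG − |V_th|, so the device is in saturation.
k_p = μ_pC_ox · (W/L) = 6.7 mA/V².
KCL at the drain: ½ k_p (V_SG − |V_th|)² = (V_DD − V_SG)/R.
Let x = V_SG − 1.09. Then 15.4 x² + x − 3.55 = 0, giving x = 0.449 V (positive root), so V_SG = 1.54 V.
I_D = (V_DD − V_SG)/R = (4.64 − 1.54) / 4.59 = 0.676 mA.

I_D = 0.676 mA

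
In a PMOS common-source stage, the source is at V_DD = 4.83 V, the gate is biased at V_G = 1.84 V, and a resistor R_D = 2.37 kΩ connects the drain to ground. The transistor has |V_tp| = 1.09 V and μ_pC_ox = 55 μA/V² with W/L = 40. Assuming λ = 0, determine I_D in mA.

I_D = 1.83 mA

V_SG = V_DD − V_G = 4.83 − 1.84 = 2.99 V, so V_ov = 2.99 − 1.09 = 1.9 V.
k_p = μ_pC_ox · (W/L) = 2.2 mA/V².
Assume saturation: I_D = ½ k_p V_ov² = 0.5 × 2.2 × 1.9² = 3.97 mA, giving V_SD = V_DD − I_D R_D = 4.83 − 3.97 × 2.37 = -4.58 V.
But -4.58 V < V_ov = 1.9 V, so the device is actually in triode.
In triode I_D = k_p[V_ov V_SD − ½ V_SD²] and I_D = (V_DD − V_SD)/R_D. Equating: 2.61 V_SD² − 10.91 V_SD + 4.83 = 0, giving V_SD = 0.503 V (the root below V_ov).
I_D = (4.83 − 0.503) / 2.37 = 1.83 mA.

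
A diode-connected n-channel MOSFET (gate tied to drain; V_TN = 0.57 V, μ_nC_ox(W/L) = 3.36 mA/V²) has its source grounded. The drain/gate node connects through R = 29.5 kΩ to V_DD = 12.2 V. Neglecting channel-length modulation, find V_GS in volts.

V_GS = 1.04 V

With gate tied to drain, V_GS = V_DS ≥ V_GS − V_TN, so the device is in saturation.
KCL at the drain: ½ k_n (V_GS − V_TN)² = (V_DD − V_GS)/R.
Let x = V_GS − 0.57. Then 49.6 x² + x − 11.63 = 0, giving x = 0.474 V (positive root), so V_GS = 1.04 V.
I_D = (V_DD − V_GS)/R = (12.2 − 1.04) / 29.5 = 0.378 mA.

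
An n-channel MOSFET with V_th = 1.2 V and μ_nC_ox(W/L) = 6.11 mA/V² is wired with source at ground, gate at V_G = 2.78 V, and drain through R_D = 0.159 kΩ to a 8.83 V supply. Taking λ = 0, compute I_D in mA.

V_GS = V_G = 2.78 V, so V_ov = 2.78 − 1.2 = 1.58 V.
Assume saturation: I_D = ½ k_n V_ov² = 0.5 × 6.11 × 1.58² = 7.63 mA, giving V_DS = V_DD − I_D R_D = 8.83 − 7.63 × 0.159 = 7.62 V.
V_DS = 7.62 V ≥ V_ov = 1.58 V, confirming saturation.

I_D = 7.63 mA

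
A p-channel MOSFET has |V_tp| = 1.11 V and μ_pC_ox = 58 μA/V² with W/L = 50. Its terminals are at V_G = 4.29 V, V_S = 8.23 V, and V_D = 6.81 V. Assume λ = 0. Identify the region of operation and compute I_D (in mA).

V_SG = V_S − V_G = 8.23 − 4.29 = 3.94 V; V_SD = V_S − V_D = 8.23 − 6.81 = 1.42 V.
k_p = μ_pC_ox · (W/L) = 2.9 mA/V².
V_ov = V_SG − |V_tp| = 3.94 − 1.11 = 2.83 V.
Since V_SD = 1.42 V < V_ov = 2.83 V, the device is in the triode region.
I_D = k_p [V_ov · V_SD − ½ V_SD²] = 2.9 × [2.83 × 1.42 − 0.5 × 1.42²] = 8.73 mA.

Triode; I_D = 8.73 mA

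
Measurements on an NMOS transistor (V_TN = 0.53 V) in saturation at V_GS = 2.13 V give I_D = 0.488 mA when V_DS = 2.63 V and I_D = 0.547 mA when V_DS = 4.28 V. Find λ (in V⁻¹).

λ = 0.0908 V⁻¹

With V_GS fixed, I_D ∝ (1 + λ V_DS) in saturation, so I_D2/I_D1 = (1 + λ V_DS2)/(1 + λ V_DS1).
0.547/0.488 = 1.121 = (1 + 4.28 λ)/(1 + 2.63 λ).
Solving: λ (I_D1 V_DS2 − I_D2 V_DS1) = I_D2 − I_D1, so λ = (0.547 − 0.488) / (0.488 × 4.28 − 0.547 × 2.63) = 0.059 / 0.65 = 0.0908 V⁻¹.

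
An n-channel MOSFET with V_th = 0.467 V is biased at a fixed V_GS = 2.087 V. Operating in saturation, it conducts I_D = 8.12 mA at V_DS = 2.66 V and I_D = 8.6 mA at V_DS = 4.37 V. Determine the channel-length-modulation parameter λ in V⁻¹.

With V_GS fixed, I_D ∝ (1 + λ V_DS) in saturation, so I_D2/I_D1 = (1 + λ V_DS2)/(1 + λ V_DS1).
8.6/8.12 = 1.059 = (1 + 4.37 λ)/(1 + 2.66 λ).
Solving: λ (I_D1 V_DS2 − I_D2 V_DS1) = I_D2 − I_D1, so λ = (8.6 − 8.12) / (8.12 × 4.37 − 8.6 × 2.66) = 0.48 / 12.6 = 0.0381 V⁻¹.

λ = 0.0381 V⁻¹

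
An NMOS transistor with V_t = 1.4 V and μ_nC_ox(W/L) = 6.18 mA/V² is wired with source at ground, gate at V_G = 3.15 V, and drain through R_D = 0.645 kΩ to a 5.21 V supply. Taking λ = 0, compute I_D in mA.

V_GS = V_G = 3.15 V, so V_ov = 3.15 − 1.4 = 1.75 V.
Assume saturation: I_D = ½ k_n V_ov² = 0.5 × 6.18 × 1.75² = 9.46 mA, giving V_DS = V_DD − I_D R_D = 5.21 − 9.46 × 0.645 = -0.894 V.
But -0.894 V < V_ov = 1.75 V, so the device is actually in triode.
In triode I_D = k_n[V_ov V_DS − ½ V_DS²] and I_D = (V_DD − V_DS)/R_D. Equating: 1.99 V_DS² − 7.976 V_DS + 5.21 = 0, giving V_DS = 0.822 V (the root below V_ov).
I_D = (5.21 − 0.822) / 0.645 = 6.8 mA.

I_D = 6.80 mA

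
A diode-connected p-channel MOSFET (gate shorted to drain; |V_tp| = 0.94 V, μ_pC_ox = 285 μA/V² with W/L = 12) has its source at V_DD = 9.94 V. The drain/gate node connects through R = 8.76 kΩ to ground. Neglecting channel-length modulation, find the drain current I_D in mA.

I_D = 0.943 mA

With gate tied to drain, V_SG = V_SD ≥ V_SG − |V_tp|, so the device is in saturation.
k_p = μ_pC_ox · (W/L) = 3.42 mA/V².
KCL at the drain: ½ k_p (V_SG − |V_tp|)² = (V_DD − V_SG)/R.
Let x = V_SG − 0.94. Then 15 x² + x − 9 = 0, giving x = 0.742 V (positive root), so V_SG = 1.68 V.
I_D = (V_DD − V_SG)/R = (9.94 − 1.68) / 8.76 = 0.943 mA.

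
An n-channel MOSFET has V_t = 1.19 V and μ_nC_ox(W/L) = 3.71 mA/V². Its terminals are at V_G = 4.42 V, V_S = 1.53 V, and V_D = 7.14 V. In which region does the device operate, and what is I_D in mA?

Saturation; I_D = 5.36 mA

V_GS = V_G − V_S = 4.42 − 1.53 = 2.89 V; V_DS = V_D − V_S = 7.14 − 1.53 = 5.61 V.
V_ov = V_GS − V_t = 2.89 − 1.19 = 1.7 V.
Since V_DS = 5.61 V ≥ V_ov = 1.7 V, the device is in saturation.
I_D = ½ k_n V_ov² = 0.5 × 3.71 × 1.7² = 5.36 mA.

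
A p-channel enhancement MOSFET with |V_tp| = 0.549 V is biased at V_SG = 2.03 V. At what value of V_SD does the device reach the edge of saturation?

The boundary between triode and saturation is V_SD = V_SG − |V_tp| = V_ov.
V_ov = 2.03 − 0.549 = 1.48 V.

V_SD,sat = 1.48 V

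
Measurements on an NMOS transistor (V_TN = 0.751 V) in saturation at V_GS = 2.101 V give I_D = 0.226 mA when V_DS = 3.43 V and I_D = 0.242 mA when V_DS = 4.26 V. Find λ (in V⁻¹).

With V_GS fixed, I_D ∝ (1 + λ V_DS) in saturation, so I_D2/I_D1 = (1 + λ V_DS2)/(1 + λ V_DS1).
0.242/0.226 = 1.071 = (1 + 4.26 λ)/(1 + 3.43 λ).
Solving: λ (I_D1 V_DS2 − I_D2 V_DS1) = I_D2 − I_D1, so λ = (0.242 − 0.226) / (0.226 × 4.26 − 0.242 × 3.43) = 0.016 / 0.133 = 0.121 V⁻¹.

λ = 0.121 V⁻¹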